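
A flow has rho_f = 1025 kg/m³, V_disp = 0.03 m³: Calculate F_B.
Formula: F_B = \rho_f g V_{disp}
F_B = 1025·9.81·0.03 = 301.7 N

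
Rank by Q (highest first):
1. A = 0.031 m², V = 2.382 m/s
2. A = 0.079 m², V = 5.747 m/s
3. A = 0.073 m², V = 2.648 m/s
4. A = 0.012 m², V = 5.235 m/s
Case 1: Q = 73.84 L/s
Case 2: Q = 454 L/s
Case 3: Q = 193.3 L/s
Case 4: Q = 62.82 L/s
Ranking (highest first): 2, 3, 1, 4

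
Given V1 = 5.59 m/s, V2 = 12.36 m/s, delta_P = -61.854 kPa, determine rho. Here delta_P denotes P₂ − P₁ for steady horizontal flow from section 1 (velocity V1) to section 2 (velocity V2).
Formula: \Delta P = \frac{1}{2} \rho (V_1^2 - V_2^2)
Substituting knowns: -61.854 = 0.5·rho·(5.59² − 12.36²)/1000
Solving for rho: rho = 2·(-61.854·1000)/(5.59² − 12.36²) = 1018 kg/m³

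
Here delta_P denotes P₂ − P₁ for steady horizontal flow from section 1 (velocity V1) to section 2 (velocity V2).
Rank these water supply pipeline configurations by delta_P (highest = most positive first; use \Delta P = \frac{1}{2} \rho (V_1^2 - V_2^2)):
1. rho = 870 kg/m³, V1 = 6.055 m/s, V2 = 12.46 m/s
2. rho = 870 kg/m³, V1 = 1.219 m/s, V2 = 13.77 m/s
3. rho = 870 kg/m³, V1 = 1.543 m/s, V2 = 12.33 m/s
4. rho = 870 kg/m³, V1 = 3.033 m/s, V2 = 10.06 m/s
Case 1: delta_P = -51.59 kPa
Case 2: delta_P = -81.84 kPa
Case 3: delta_P = -65.1 kPa
Case 4: delta_P = -40.02 kPa
Ranking (highest first): 4, 1, 3, 2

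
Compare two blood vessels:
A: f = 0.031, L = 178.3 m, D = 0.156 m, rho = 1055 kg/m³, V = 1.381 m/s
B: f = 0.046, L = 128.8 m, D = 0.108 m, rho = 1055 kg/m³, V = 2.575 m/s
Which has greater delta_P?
delta_P(A) = 35.64 kPa, delta_P(B) = 191.9 kPa. Answer: B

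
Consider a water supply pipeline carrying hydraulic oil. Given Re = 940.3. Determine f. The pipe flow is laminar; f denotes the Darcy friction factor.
Formula: f = \frac{64}{Re}
f = 64/940.3 = 0.06806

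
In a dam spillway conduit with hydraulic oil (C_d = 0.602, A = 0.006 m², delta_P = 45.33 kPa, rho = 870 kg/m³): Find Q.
Formula: Q = C_d A \sqrt{\frac{2 \Delta P}{\rho}}
Q = 0.602·0.006·√(2·(45.33·1000)/870)·1000 = 36.87 L/s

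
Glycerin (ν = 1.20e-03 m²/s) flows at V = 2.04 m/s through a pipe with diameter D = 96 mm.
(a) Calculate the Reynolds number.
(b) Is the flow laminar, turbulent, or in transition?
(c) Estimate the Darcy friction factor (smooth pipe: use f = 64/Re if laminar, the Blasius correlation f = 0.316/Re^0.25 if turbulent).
(a) Re = V·D/ν = 2.04·0.096/1.20e-03 = 163.2
(b) Flow regime: laminar (Re < 2300)
(c) Friction factor: f = 64/Re = 64/163.2 = 0.3922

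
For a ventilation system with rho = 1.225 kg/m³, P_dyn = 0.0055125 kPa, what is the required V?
Formula: P_{dyn} = \frac{1}{2} \rho V^2
Substituting knowns: 0.0055125 = 0.5·1.225·V²/1000
Solving for V: V = √(2·(0.0055125·1000)/1.225) = 3 m/s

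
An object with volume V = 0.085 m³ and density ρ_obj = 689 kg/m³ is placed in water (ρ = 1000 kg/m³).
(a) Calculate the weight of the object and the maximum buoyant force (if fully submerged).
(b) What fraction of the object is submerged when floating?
(a) W=rho_obj*g*V=689*9.81*0.085=574.5 N; F_B(max)=rho*g*V=1000*9.81*0.085=833.9 N
(b) Floating fraction=rho_obj/rho=689/1000=0.689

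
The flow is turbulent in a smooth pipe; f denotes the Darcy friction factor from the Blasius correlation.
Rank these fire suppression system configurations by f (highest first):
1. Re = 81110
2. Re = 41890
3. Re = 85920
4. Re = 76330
Case 1: f = 0.01872
Case 2: f = 0.02209
Case 3: f = 0.01846
Case 4: f = 0.01901
Ranking (highest first): 2, 4, 1, 3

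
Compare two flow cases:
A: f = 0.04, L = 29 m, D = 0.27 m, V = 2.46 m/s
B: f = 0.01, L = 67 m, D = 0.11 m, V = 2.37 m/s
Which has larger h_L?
h_L(A) = 1.325 m, h_L(B) = 1.744 m. Answer: B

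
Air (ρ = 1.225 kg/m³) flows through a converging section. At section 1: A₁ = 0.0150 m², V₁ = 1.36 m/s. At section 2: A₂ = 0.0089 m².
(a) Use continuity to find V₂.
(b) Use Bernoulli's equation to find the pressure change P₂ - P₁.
(a) Continuity: A₁V₁=A₂V₂ -> V₂=A₁V₁/A₂=0.0150*1.36/0.0089=2.29 m/s
(b) Bernoulli: P₂-P₁=0.5*rho*(V₁^2-V₂^2)/1000=0.5*1.225*(1.36^2-2.29^2)/1000=-0.002079 kPa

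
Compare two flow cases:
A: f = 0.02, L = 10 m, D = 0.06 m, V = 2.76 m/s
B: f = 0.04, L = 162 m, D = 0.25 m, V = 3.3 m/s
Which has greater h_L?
h_L(A) = 1.294 m, h_L(B) = 14.39 m. Answer: B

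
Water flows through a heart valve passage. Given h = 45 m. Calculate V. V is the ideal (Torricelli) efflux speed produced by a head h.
Formula: V = \sqrt{2 g h}
V = √(2·9.81·45) = 29.71 m/s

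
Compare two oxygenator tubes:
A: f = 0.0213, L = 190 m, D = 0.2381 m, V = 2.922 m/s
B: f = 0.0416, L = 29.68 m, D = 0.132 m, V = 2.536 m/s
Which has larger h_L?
h_L(A) = 7.397 m, h_L(B) = 3.066 m. Answer: A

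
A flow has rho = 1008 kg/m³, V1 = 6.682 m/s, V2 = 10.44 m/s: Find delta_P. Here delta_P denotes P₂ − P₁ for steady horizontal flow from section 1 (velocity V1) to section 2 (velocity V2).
Formula: \Delta P = \frac{1}{2} \rho (V_1^2 - V_2^2)
delta_P = 0.5·1008·(6.682² − 10.44²)/1000 = -32.43 kPa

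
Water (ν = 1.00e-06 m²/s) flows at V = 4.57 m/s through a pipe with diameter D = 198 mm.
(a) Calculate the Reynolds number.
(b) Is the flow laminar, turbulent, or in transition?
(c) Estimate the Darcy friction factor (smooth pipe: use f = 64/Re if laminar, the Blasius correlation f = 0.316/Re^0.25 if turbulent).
(a) Re = V·D/ν = 4.57·0.198/1.00e-06 = 904860
(b) Flow regime: turbulent (Re > 4000)
(c) Friction factor: f = 0.316/Re^0.25 = 0.316/904860^0.25 = 0.01025 (Blasius is strictly valid for Re ≲ 1e5; used here as the smooth-pipe estimate the problem specifies)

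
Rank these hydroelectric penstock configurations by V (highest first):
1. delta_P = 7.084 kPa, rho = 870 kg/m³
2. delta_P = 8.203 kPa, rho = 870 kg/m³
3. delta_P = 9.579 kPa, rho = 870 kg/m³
Case 1: V = 4.035 m/s
Case 2: V = 4.343 m/s
Case 3: V = 4.693 m/s
Ranking (highest first): 3, 2, 1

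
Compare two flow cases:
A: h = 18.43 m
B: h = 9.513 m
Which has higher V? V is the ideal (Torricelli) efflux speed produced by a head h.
V(A) = 19.02 m/s, V(B) = 13.66 m/s. Answer: A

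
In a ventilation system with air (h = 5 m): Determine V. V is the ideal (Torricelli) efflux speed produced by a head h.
Formula: V = \sqrt{2 g h}
V = √(2·9.81·5) = 9.905 m/s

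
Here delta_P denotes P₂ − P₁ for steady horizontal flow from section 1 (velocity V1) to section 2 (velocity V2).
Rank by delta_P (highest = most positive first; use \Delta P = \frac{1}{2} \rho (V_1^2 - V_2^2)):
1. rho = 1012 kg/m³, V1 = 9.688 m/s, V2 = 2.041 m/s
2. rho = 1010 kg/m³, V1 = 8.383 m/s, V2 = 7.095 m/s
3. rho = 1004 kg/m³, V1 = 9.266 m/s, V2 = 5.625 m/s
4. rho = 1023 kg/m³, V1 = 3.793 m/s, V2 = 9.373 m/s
Case 1: delta_P = 45.38 kPa
Case 2: delta_P = 10.07 kPa
Case 3: delta_P = 27.22 kPa
Case 4: delta_P = -37.58 kPa
Ranking (highest first): 1, 3, 2, 4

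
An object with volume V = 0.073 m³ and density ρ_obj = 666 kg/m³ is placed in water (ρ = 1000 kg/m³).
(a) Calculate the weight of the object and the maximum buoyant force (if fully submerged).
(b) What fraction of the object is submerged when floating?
(a) W=rho_obj*g*V=666*9.81*0.073=476.9 N; F_B(max)=rho*g*V=1000*9.81*0.073=716.1 N
(b) Floating fraction=rho_obj/rho=666/1000=0.666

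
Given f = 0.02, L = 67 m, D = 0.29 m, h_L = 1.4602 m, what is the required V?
Formula: h_L = f \frac{L}{D} \frac{V^2}{2g}
Substituting knowns: 1.4602 = 0.02·(67/0.29)·V²/(2·9.81)
Solving for V: V = √(1.4602·2·9.81/(0.02·(67/0.29))) = 2.49 m/s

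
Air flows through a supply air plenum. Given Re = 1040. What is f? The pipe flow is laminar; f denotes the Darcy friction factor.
Formula: f = \frac{64}{Re}
f = 64/1040 = 0.06154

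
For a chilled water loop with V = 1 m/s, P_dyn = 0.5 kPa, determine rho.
Formula: P_{dyn} = \frac{1}{2} \rho V^2
Substituting knowns: 0.5 = 0.5·rho·1²/1000
Solving for rho: rho = 2·(0.5·1000)/1² = 1000 kg/m³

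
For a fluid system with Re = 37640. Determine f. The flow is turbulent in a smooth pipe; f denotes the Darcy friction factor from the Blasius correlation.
Formula: f = \frac{0.316}{Re^{0.25}}
f = 0.316/37640^0.25 = 0.02269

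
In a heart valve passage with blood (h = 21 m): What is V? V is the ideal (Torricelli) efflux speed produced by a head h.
Formula: V = \sqrt{2 g h}
V = √(2·9.81·21) = 20.3 m/s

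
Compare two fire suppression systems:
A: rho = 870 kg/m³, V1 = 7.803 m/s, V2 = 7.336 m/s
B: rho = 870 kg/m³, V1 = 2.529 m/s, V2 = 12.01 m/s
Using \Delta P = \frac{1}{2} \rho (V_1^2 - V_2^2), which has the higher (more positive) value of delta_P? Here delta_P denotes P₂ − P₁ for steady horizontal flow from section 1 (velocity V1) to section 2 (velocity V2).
delta_P(A) = 3.075 kPa, delta_P(B) = -59.96 kPa. Answer: A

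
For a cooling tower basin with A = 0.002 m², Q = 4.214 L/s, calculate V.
Formula: Q = A V
Substituting knowns: 4.214 = 0.002·V·1000
Solving for V: V = (4.214/1000)/0.002 = 2.107 m/s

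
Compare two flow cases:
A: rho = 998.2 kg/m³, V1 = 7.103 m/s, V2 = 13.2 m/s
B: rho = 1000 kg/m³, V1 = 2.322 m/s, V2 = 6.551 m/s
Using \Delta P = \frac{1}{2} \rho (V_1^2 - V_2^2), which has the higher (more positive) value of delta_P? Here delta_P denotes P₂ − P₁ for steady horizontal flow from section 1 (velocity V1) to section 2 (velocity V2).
delta_P(A) = -61.78 kPa, delta_P(B) = -18.76 kPa. Answer: B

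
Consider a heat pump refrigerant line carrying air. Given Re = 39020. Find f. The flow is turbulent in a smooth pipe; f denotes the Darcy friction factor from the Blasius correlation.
Formula: f = \frac{0.316}{Re^{0.25}}
f = 0.316/39020^0.25 = 0.02248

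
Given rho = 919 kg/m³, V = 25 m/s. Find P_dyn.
Formula: P_{dyn} = \frac{1}{2} \rho V^2
P_dyn = 0.5·919·25²/1000 = 287.2 kPa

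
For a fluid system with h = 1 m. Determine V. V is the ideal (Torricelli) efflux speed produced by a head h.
Formula: V = \sqrt{2 g h}
V = √(2·9.81·1) = 4.429 m/s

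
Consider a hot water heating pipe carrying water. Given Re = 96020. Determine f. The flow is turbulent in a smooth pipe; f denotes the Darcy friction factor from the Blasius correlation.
Formula: f = \frac{0.316}{Re^{0.25}}
f = 0.316/96020^0.25 = 0.01795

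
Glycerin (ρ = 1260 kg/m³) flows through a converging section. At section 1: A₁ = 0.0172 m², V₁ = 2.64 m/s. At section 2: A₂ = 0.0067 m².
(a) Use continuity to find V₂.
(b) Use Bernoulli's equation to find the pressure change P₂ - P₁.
(a) Continuity: A₁V₁=A₂V₂ -> V₂=A₁V₁/A₂=0.0172*2.64/0.0067=6.78 m/s
(b) Bernoulli: P₂-P₁=0.5*rho*(V₁^2-V₂^2)/1000=0.5*1260*(2.64^2-6.78^2)/1000=-24.57 kPa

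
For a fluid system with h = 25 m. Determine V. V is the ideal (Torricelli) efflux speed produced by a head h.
Formula: V = \sqrt{2 g h}
V = √(2·9.81·25) = 22.15 m/s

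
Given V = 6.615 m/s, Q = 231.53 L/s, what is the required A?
Formula: Q = A V
Substituting knowns: 231.53 = A·6.615·1000
Solving for A: A = (231.53/1000)/6.615 = 0.035 m²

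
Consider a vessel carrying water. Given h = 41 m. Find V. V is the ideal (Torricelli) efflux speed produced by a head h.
Formula: V = \sqrt{2 g h}
V = √(2·9.81·41) = 28.36 m/s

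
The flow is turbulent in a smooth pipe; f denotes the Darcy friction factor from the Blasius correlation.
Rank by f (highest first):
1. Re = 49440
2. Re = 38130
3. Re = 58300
Case 1: f = 0.02119
Case 2: f = 0.02261
Case 3: f = 0.02034
Ranking (highest first): 2, 1, 3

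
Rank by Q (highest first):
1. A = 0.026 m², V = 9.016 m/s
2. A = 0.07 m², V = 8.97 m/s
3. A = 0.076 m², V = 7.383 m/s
Case 1: Q = 234.4 L/s
Case 2: Q = 627.9 L/s
Case 3: Q = 561.1 L/s
Ranking (highest first): 2, 3, 1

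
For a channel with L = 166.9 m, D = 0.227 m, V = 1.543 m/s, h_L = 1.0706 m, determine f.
Formula: h_L = f \frac{L}{D} \frac{V^2}{2g}
Substituting knowns: 1.0706 = f·(166.9/0.227)·1.543²/(2·9.81)
Solving for f: f = 1.0706·2·9.81/((166.9/0.227)·1.543²) = 0.012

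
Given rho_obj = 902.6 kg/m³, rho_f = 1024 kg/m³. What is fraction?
Formula: f_{sub} = \frac{\rho_{obj}}{\rho_f}
fraction = 902.6/1024 = 0.8814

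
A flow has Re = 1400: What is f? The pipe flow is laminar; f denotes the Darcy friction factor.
Formula: f = \frac{64}{Re}
f = 64/1400 = 0.04571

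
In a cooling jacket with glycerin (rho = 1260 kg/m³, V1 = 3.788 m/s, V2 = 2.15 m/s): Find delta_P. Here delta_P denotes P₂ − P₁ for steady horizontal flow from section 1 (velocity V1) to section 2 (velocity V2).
Formula: \Delta P = \frac{1}{2} \rho (V_1^2 - V_2^2)
delta_P = 0.5·1260·(3.788² − 2.15²)/1000 = 6.128 kPa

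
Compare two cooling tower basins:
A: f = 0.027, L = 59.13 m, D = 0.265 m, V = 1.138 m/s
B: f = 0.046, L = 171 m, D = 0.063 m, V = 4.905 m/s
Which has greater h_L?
h_L(A) = 0.3977 m, h_L(B) = 153.1 m. Answer: B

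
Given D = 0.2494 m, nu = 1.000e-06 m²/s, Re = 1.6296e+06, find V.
Formula: Re = \frac{V D}{\nu}
Substituting knowns: 1.6296e+06 = V·0.2494/1.000e-06
Solving for V: V = 1.6296e+06·1.000e-06/0.2494 = 6.534 m/s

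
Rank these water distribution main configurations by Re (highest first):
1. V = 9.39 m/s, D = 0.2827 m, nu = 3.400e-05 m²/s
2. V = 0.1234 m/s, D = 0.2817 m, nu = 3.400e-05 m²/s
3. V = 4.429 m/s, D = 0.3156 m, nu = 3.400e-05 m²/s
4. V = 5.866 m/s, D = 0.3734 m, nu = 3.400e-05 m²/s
Case 1: Re = 78075
Case 2: Re = 1022
Case 3: Re = 41112
Case 4: Re = 64422
Ranking (highest first): 1, 4, 3, 2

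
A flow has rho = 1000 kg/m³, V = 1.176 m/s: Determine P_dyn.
Formula: P_{dyn} = \frac{1}{2} \rho V^2
P_dyn = 0.5·1000·1.176²/1000 = 0.6915 kPa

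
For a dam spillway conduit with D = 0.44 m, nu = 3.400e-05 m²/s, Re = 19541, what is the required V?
Formula: Re = \frac{V D}{\nu}
Substituting knowns: 19541 = V·0.44/3.400e-05
Solving for V: V = 19541·3.400e-05/0.44 = 1.51 m/s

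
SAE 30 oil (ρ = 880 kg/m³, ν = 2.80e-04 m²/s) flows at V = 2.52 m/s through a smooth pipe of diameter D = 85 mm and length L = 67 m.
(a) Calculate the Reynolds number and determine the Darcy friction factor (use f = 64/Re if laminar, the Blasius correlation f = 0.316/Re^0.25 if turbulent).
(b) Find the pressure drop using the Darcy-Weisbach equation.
(a) Re = V·D/ν = 2.52·0.085/2.80e-04 = 765 → laminar (Re < 2300); f = 64/Re = 64/765 = 0.08366
(b) Darcy-Weisbach: ΔP = f·(L/D)·½ρV²/1000 = 0.08366·(67/0.085)·½·880·2.52²/1000 = 184.3 kPa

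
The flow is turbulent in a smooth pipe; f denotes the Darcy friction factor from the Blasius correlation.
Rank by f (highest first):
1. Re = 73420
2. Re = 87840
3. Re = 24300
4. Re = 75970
Case 1: f = 0.0192
Case 2: f = 0.01836
Case 3: f = 0.02531
Case 4: f = 0.01903
Ranking (highest first): 3, 1, 4, 2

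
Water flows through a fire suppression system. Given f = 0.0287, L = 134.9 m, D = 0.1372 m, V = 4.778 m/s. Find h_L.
Formula: h_L = f \frac{L}{D} \frac{V^2}{2g}
h_L = 0.0287·(134.9/0.1372)·4.778²/(2·9.81) = 32.83 m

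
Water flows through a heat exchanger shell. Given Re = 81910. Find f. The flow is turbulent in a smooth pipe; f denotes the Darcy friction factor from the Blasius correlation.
Formula: f = \frac{0.316}{Re^{0.25}}
f = 0.316/81910^0.25 = 0.01868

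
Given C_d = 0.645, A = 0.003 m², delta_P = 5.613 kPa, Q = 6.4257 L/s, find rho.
Formula: Q = C_d A \sqrt{\frac{2 \Delta P}{\rho}}
Substituting knowns: 6.4257 = 0.645·0.003·√(2·(5.613·1000)/rho)·1000
Solving for rho: rho = 2·(5.613·1000)/((6.4257/1000)/(0.645·0.003))² = 1018 kg/m³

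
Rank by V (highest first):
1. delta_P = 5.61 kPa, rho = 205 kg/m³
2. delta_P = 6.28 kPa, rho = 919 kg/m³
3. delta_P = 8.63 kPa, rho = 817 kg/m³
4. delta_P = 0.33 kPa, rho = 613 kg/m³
Case 1: V = 7.398 m/s
Case 2: V = 3.697 m/s
Case 3: V = 4.596 m/s
Case 4: V = 1.038 m/s
Ranking (highest first): 1, 3, 2, 4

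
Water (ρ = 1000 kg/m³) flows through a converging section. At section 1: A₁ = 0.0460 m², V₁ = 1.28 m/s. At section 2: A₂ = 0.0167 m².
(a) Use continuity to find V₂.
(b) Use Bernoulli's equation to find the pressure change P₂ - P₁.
(a) Continuity: A₁V₁=A₂V₂ -> V₂=A₁V₁/A₂=0.0460*1.28/0.0167=3.53 m/s
(b) Bernoulli: P₂-P₁=0.5*rho*(V₁^2-V₂^2)/1000=0.5*1000*(1.28^2-3.53^2)/1000=-5.411 kPa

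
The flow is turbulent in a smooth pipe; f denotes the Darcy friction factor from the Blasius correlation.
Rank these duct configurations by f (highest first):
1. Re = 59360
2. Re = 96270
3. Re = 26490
Case 1: f = 0.02024
Case 2: f = 0.01794
Case 3: f = 0.02477
Ranking (highest first): 3, 1, 2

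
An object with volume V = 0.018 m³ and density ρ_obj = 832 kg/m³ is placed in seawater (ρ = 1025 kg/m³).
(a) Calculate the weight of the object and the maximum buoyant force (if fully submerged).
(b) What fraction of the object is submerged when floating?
(a) W=rho_obj*g*V=832*9.81*0.018=146.9 N; F_B(max)=rho*g*V=1025*9.81*0.018=181.0 N
(b) Floating fraction=rho_obj/rho=832/1025=0.812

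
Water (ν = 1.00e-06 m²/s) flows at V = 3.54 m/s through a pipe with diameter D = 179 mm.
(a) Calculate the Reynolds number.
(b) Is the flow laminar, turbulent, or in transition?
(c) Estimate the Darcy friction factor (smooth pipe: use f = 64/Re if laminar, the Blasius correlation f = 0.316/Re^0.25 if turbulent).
(a) Re = V·D/ν = 3.54·0.179/1.00e-06 = 633660
(b) Flow regime: turbulent (Re > 4000)
(c) Friction factor: f = 0.316/Re^0.25 = 0.316/633660^0.25 = 0.0112 (Blasius is strictly valid for Re ≲ 1e5; used here as the smooth-pipe estimate the problem specifies)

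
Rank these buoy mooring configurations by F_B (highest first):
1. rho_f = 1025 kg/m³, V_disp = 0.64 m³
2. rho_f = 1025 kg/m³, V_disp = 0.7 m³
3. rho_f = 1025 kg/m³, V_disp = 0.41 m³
Case 1: F_B = 6435 N
Case 2: F_B = 7039 N
Case 3: F_B = 4123 N
Ranking (highest first): 2, 1, 3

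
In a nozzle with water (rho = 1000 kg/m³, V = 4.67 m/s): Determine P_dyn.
Formula: P_{dyn} = \frac{1}{2} \rho V^2
P_dyn = 0.5·1000·4.67²/1000 = 10.9 kPa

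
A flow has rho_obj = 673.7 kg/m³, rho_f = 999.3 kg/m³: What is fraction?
Formula: f_{sub} = \frac{\rho_{obj}}{\rho_f}
fraction = 673.7/999.3 = 0.6742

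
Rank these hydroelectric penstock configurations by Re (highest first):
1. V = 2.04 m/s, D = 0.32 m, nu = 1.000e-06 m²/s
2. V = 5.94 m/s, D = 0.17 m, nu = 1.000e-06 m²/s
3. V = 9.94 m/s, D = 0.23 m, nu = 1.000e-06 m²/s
Case 1: Re = 652800
Case 2: Re = 1.010e+06
Case 3: Re = 2.286e+06
Ranking (highest first): 3, 2, 1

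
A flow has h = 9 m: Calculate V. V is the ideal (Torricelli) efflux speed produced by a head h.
Formula: V = \sqrt{2 g h}
V = √(2·9.81·9) = 13.29 m/s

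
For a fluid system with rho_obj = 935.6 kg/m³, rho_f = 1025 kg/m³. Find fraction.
Formula: f_{sub} = \frac{\rho_{obj}}{\rho_f}
fraction = 935.6/1025 = 0.9128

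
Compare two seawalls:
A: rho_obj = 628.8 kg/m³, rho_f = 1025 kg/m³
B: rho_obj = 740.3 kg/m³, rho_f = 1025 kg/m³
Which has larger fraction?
fraction(A) = 0.6135, fraction(B) = 0.7222. Answer: B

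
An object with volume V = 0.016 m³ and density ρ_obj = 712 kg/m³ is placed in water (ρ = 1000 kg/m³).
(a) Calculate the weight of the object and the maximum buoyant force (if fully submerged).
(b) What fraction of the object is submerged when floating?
(a) W=rho_obj*g*V=712*9.81*0.016=111.8 N; F_B(max)=rho*g*V=1000*9.81*0.016=157.0 N
(b) Floating fraction=rho_obj/rho=712/1000=0.712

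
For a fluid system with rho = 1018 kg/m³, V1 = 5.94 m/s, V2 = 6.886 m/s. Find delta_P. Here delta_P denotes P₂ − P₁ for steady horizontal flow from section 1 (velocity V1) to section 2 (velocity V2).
Formula: \Delta P = \frac{1}{2} \rho (V_1^2 - V_2^2)
delta_P = 0.5·1018·(5.94² − 6.886²)/1000 = -6.176 kPa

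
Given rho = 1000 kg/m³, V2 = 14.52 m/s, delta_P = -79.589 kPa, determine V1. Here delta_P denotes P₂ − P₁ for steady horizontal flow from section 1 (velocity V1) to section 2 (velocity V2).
Formula: \Delta P = \frac{1}{2} \rho (V_1^2 - V_2^2)
Substituting knowns: -79.589 = 0.5·1000·(V1² − 14.52²)/1000
Solving for V1: V1 = √(14.52² + 2·(-79.589·1000)/1000) = 7.187 m/s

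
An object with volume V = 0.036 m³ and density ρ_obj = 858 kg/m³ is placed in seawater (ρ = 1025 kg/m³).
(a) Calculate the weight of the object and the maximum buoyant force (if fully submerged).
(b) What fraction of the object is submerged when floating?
(a) W=rho_obj*g*V=858*9.81*0.036=303.0 N; F_B(max)=rho*g*V=1025*9.81*0.036=362.0 N
(b) Floating fraction=rho_obj/rho=858/1025=0.837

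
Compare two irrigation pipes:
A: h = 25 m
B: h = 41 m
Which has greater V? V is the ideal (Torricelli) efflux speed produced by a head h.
V(A) = 22.15 m/s, V(B) = 28.36 m/s. Answer: B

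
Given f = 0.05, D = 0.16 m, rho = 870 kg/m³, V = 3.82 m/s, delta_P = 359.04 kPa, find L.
Formula: \Delta P = f \frac{L}{D} \frac{\rho V^2}{2}
Substituting knowns: 359.04 = 0.05·(L/0.16)·0.5·870·3.82²/1000
Solving for L: L = (359.04·1000)·0.16/(0.05·0.5·870·3.82²) = 181 m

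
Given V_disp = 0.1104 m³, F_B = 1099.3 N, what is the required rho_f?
Formula: F_B = \rho_f g V_{disp}
Substituting knowns: 1099.3 = rho_f·9.81·0.1104
Solving for rho_f: rho_f = 1099.3/(9.81·0.1104) = 1015 kg/m³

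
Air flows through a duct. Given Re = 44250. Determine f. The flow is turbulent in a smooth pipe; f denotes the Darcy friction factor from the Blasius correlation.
Formula: f = \frac{0.316}{Re^{0.25}}
f = 0.316/44250^0.25 = 0.02179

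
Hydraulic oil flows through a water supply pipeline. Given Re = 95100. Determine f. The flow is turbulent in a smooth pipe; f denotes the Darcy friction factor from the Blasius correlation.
Formula: f = \frac{0.316}{Re^{0.25}}
f = 0.316/95100^0.25 = 0.01799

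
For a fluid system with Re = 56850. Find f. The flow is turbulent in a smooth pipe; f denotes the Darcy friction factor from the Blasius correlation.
Formula: f = \frac{0.316}{Re^{0.25}}
f = 0.316/56850^0.25 = 0.02046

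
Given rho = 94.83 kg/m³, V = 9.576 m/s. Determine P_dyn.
Formula: P_{dyn} = \frac{1}{2} \rho V^2
P_dyn = 0.5·94.83·9.576²/1000 = 4.348 kPa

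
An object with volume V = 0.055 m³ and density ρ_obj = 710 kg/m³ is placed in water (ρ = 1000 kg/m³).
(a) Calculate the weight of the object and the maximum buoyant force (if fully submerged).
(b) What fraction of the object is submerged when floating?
(a) W=rho_obj*g*V=710*9.81*0.055=383.1 N; F_B(max)=rho*g*V=1000*9.81*0.055=539.5 N
(b) Floating fraction=rho_obj/rho=710/1000=0.710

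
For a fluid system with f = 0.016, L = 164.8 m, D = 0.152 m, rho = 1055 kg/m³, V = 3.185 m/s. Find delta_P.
Formula: \Delta P = f \frac{L}{D} \frac{\rho V^2}{2}
delta_P = 0.016·(164.8/0.152)·0.5·1055·3.185²/1000 = 92.83 kPa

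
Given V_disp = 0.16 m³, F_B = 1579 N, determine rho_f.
Formula: F_B = \rho_f g V_{disp}
Substituting knowns: 1579 = rho_f·9.81·0.16
Solving for rho_f: rho_f = 1579/(9.81·0.16) = 1006 kg/m³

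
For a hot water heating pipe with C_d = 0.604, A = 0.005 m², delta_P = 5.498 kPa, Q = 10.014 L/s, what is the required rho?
Formula: Q = C_d A \sqrt{\frac{2 \Delta P}{\rho}}
Substituting knowns: 10.014 = 0.604·0.005·√(2·(5.498·1000)/rho)·1000
Solving for rho: rho = 2·(5.498·1000)/((10.014/1000)/(0.604·0.005))² = 1000 kg/m³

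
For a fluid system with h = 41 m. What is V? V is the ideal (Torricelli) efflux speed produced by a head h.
Formula: V = \sqrt{2 g h}
V = √(2·9.81·41) = 28.36 m/s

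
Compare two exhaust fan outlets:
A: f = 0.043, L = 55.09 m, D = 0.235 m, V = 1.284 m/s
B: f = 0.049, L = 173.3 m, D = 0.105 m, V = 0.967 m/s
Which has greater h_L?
h_L(A) = 0.847 m, h_L(B) = 3.854 m. Answer: B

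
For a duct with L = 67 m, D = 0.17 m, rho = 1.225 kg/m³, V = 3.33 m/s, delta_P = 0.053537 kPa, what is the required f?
Formula: \Delta P = f \frac{L}{D} \frac{\rho V^2}{2}
Substituting knowns: 0.053537 = f·(67/0.17)·0.5·1.225·3.33²/1000
Solving for f: f = (0.053537·1000)/((67/0.17)·0.5·1.225·3.33²) = 0.02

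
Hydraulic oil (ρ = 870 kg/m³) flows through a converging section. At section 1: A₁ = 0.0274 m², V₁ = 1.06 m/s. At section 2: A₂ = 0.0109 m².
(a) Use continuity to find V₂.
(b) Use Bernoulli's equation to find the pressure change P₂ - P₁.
(a) Continuity: A₁V₁=A₂V₂ -> V₂=A₁V₁/A₂=0.0274*1.06/0.0109=2.66 m/s
(b) Bernoulli: P₂-P₁=0.5*rho*(V₁^2-V₂^2)/1000=0.5*870*(1.06^2-2.66^2)/1000=-2.589 kPa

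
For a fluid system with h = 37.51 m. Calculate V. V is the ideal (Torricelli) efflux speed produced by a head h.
Formula: V = \sqrt{2 g h}
V = √(2·9.81·37.51) = 27.13 m/s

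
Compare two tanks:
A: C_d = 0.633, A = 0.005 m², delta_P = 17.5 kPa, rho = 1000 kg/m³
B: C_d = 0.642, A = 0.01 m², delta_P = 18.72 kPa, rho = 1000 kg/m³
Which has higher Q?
Q(A) = 18.72 L/s, Q(B) = 39.28 L/s. Answer: B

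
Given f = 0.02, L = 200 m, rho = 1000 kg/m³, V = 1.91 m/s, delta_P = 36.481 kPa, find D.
Formula: \Delta P = f \frac{L}{D} \frac{\rho V^2}{2}
Substituting knowns: 36.481 = 0.02·(200/D)·0.5·1000·1.91²/1000
Solving for D: D = 0.02·200·0.5·1000·1.91²/(36.481·1000) = 0.2 m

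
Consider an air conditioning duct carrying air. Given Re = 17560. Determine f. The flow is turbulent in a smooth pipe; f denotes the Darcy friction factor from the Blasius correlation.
Formula: f = \frac{0.316}{Re^{0.25}}
f = 0.316/17560^0.25 = 0.02745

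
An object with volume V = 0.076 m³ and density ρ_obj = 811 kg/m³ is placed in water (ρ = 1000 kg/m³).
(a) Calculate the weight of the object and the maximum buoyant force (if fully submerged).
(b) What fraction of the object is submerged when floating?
(a) W=rho_obj*g*V=811*9.81*0.076=604.6 N; F_B(max)=rho*g*V=1000*9.81*0.076=745.6 N
(b) Floating fraction=rho_obj/rho=811/1000=0.811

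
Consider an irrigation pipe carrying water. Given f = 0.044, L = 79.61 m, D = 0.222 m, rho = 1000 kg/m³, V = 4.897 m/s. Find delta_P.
Formula: \Delta P = f \frac{L}{D} \frac{\rho V^2}{2}
delta_P = 0.044·(79.61/0.222)·0.5·1000·4.897²/1000 = 189.2 kPa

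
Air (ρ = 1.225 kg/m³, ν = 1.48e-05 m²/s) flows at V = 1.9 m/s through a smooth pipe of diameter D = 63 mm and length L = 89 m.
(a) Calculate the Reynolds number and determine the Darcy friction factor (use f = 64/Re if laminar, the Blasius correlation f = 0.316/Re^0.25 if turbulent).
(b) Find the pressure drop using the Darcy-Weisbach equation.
(a) Re = V·D/ν = 1.9·0.063/1.48e-05 = 8087.8 → turbulent (Re > 4000); f = 0.316/Re^0.25 = 0.316/8087.8^0.25 = 0.033322
(b) Darcy-Weisbach: ΔP = f·(L/D)·½ρV²/1000 = 0.033322·(89/0.063)·½·1.225·1.9²/1000 = 0.1041 kPa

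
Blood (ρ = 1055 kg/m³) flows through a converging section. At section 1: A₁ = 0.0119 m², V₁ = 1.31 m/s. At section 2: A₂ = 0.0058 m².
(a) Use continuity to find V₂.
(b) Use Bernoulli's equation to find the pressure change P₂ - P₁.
(a) Continuity: A₁V₁=A₂V₂ -> V₂=A₁V₁/A₂=0.0119*1.31/0.0058=2.69 m/s
(b) Bernoulli: P₂-P₁=0.5*rho*(V₁^2-V₂^2)/1000=0.5*1055*(1.31^2-2.69^2)/1000=-2.912 kPa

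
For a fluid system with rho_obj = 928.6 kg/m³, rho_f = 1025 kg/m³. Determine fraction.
Formula: f_{sub} = \frac{\rho_{obj}}{\rho_f}
fraction = 928.6/1025 = 0.906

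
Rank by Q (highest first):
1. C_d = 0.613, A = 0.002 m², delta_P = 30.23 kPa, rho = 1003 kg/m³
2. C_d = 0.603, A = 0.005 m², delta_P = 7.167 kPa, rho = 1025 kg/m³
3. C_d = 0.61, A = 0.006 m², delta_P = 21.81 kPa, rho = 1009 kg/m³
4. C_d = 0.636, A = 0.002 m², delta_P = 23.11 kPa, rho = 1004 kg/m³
Case 1: Q = 9.519 L/s
Case 2: Q = 11.27 L/s
Case 3: Q = 24.06 L/s
Case 4: Q = 8.63 L/s
Ranking (highest first): 3, 2, 1, 4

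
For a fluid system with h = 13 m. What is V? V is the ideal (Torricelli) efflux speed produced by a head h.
Formula: V = \sqrt{2 g h}
V = √(2·9.81·13) = 15.97 m/s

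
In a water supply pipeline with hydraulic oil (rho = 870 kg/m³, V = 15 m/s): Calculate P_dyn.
Formula: P_{dyn} = \frac{1}{2} \rho V^2
P_dyn = 0.5·870·15²/1000 = 97.88 kPa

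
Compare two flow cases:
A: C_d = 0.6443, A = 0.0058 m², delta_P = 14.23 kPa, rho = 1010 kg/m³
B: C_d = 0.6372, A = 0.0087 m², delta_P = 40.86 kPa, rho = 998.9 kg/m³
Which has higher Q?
Q(A) = 19.84 L/s, Q(B) = 50.14 L/s. Answer: B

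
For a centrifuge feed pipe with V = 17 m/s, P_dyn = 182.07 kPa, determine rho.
Formula: P_{dyn} = \frac{1}{2} \rho V^2
Substituting knowns: 182.07 = 0.5·rho·17²/1000
Solving for rho: rho = 2·(182.07·1000)/17² = 1260 kg/m³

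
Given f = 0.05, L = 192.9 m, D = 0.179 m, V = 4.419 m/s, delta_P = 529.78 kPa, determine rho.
Formula: \Delta P = f \frac{L}{D} \frac{\rho V^2}{2}
Substituting knowns: 529.78 = 0.05·(192.9/0.179)·0.5·rho·4.419²/1000
Solving for rho: rho = (529.78·1000)/(0.05·(192.9/0.179)·0.5·4.419²) = 1007 kg/m³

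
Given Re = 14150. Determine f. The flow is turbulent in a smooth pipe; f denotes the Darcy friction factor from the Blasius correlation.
Formula: f = \frac{0.316}{Re^{0.25}}
f = 0.316/14150^0.25 = 0.02897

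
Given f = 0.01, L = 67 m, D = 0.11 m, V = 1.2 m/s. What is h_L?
Formula: h_L = f \frac{L}{D} \frac{V^2}{2g}
h_L = 0.01·(67/0.11)·1.2²/(2·9.81) = 0.447 m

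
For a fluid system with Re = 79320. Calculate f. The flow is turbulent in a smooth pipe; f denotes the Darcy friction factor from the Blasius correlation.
Formula: f = \frac{0.316}{Re^{0.25}}
f = 0.316/79320^0.25 = 0.01883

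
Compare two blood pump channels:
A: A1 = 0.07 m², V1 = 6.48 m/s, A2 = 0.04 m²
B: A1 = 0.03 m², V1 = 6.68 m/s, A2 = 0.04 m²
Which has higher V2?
V2(A) = 11.34 m/s, V2(B) = 5.01 m/s. Answer: A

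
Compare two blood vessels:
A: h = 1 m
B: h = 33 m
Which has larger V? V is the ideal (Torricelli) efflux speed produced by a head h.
V(A) = 4.429 m/s, V(B) = 25.45 m/s. Answer: B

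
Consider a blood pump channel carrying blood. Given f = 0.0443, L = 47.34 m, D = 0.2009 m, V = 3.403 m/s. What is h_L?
Formula: h_L = f \frac{L}{D} \frac{V^2}{2g}
h_L = 0.0443·(47.34/0.2009)·3.403²/(2·9.81) = 6.161 m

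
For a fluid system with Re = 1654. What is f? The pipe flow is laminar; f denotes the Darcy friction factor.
Formula: f = \frac{64}{Re}
f = 64/1654 = 0.03869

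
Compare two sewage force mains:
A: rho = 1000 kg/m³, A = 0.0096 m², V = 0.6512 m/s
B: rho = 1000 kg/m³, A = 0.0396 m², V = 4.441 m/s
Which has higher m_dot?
m_dot(A) = 6.252 kg/s, m_dot(B) = 175.9 kg/s. Answer: B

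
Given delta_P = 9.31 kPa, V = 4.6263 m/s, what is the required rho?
Formula: V = \sqrt{\frac{2 \Delta P}{\rho}}
Substituting knowns: 4.6263 = √(2·(9.31·1000)/rho)
Solving for rho: rho = 2·(9.31·1000)/4.6263² = 870 kg/m³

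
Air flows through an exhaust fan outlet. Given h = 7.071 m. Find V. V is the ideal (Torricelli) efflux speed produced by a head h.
Formula: V = \sqrt{2 g h}
V = √(2·9.81·7.071) = 11.78 m/s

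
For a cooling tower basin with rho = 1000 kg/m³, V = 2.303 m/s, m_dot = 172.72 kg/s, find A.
Formula: \dot{m} = \rho A V
Substituting knowns: 172.72 = 1000·A·2.303
Solving for A: A = 172.72/(1000·2.303) = 0.075 m²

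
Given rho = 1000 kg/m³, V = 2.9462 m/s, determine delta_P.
Formula: V = \sqrt{\frac{2 \Delta P}{\rho}}
Substituting knowns: 2.9462 = √(2·(delta_P·1000)/1000)
Solving for delta_P: delta_P = 2.9462²·1000/2/1000 = 4.34 kPa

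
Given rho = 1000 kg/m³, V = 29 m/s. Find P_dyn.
Formula: P_{dyn} = \frac{1}{2} \rho V^2
P_dyn = 0.5·1000·29²/1000 = 420.5 kPa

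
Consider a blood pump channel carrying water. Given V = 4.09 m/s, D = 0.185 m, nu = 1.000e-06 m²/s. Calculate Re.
Formula: Re = \frac{V D}{\nu}
Re = 4.09·0.185/1.000e-06 = 756650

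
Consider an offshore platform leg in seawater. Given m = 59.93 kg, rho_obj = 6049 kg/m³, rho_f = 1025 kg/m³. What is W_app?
Formula: W_{app} = mg\left(1 - \frac{\rho_f}{\rho_{obj}}\right)
W_app = 59.93·9.81·(1 − 1025/6049) = 488.3 N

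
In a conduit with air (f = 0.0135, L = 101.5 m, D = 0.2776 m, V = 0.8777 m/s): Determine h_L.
Formula: h_L = f \frac{L}{D} \frac{V^2}{2g}
h_L = 0.0135·(101.5/0.2776)·0.8777²/(2·9.81) = 0.1938 m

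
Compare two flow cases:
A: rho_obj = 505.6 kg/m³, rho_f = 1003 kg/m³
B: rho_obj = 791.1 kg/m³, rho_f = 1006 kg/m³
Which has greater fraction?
fraction(A) = 0.5041, fraction(B) = 0.7864. Answer: B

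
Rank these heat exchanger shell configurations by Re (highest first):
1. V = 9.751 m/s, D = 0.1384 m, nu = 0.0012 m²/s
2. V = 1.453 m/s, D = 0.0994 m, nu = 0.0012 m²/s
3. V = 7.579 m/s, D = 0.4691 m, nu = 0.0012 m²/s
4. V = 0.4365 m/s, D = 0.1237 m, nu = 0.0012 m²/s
Case 1: Re = 1125
Case 2: Re = 120.4
Case 3: Re = 2963
Case 4: Re = 45
Ranking (highest first): 3, 1, 2, 4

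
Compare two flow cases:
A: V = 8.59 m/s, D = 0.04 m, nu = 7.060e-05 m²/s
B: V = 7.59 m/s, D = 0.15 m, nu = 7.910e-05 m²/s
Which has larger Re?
Re(A) = 4867, Re(B) = 14393. Answer: B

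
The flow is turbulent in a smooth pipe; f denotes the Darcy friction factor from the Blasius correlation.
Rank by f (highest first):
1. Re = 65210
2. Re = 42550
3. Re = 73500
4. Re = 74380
Case 1: f = 0.01977
Case 2: f = 0.022
Case 3: f = 0.01919
Case 4: f = 0.01913
Ranking (highest first): 2, 1, 3, 4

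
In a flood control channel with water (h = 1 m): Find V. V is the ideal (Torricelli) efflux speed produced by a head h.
Formula: V = \sqrt{2 g h}
V = √(2·9.81·1) = 4.429 m/s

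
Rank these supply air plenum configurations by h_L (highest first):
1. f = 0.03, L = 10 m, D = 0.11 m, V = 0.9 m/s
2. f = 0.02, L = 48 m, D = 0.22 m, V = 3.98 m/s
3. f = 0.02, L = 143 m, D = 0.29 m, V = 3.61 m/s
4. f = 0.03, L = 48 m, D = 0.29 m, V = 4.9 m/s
Case 1: h_L = 0.1126 m
Case 2: h_L = 3.523 m
Case 3: h_L = 6.551 m
Case 4: h_L = 6.077 m
Ranking (highest first): 3, 4, 2, 1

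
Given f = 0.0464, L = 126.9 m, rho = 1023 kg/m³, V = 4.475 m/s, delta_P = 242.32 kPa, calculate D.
Formula: \Delta P = f \frac{L}{D} \frac{\rho V^2}{2}
Substituting knowns: 242.32 = 0.0464·(126.9/D)·0.5·1023·4.475²/1000
Solving for D: D = 0.0464·126.9·0.5·1023·4.475²/(242.32·1000) = 0.2489 m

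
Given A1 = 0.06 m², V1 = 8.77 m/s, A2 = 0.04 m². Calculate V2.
Formula: V_2 = \frac{A_1 V_1}{A_2}
V2 = 0.06·8.77/0.04 = 13.15 m/s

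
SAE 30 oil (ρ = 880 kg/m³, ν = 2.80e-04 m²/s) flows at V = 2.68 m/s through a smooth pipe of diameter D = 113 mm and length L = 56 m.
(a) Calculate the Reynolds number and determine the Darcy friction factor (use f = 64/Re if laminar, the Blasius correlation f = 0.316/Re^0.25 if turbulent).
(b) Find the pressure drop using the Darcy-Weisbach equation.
(a) Re = V·D/ν = 2.68·0.113/2.80e-04 = 1081.6 → laminar (Re < 2300); f = 64/Re = 64/1081.6 = 0.059172
(b) Darcy-Weisbach: ΔP = f·(L/D)·½ρV²/1000 = 0.059172·(56/0.113)·½·880·2.68²/1000 = 92.67 kPa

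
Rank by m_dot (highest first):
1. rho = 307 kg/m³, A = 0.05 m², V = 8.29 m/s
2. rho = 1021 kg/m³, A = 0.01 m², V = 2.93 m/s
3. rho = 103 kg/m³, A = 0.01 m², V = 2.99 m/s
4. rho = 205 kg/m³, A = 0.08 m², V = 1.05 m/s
Case 1: m_dot = 127.3 kg/s
Case 2: m_dot = 29.92 kg/s
Case 3: m_dot = 3.08 kg/s
Case 4: m_dot = 17.22 kg/s
Ranking (highest first): 1, 2, 4, 3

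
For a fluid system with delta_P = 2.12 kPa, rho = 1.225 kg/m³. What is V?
Formula: V = \sqrt{\frac{2 \Delta P}{\rho}}
V = √(2·(2.12·1000)/1.225) = 58.83 m/s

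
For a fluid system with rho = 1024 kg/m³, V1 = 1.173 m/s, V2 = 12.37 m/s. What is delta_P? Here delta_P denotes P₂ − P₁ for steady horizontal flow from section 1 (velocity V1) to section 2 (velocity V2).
Formula: \Delta P = \frac{1}{2} \rho (V_1^2 - V_2^2)
delta_P = 0.5·1024·(1.173² − 12.37²)/1000 = -77.64 kPa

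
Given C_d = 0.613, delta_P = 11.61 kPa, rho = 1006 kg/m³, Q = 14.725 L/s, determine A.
Formula: Q = C_d A \sqrt{\frac{2 \Delta P}{\rho}}
Substituting knowns: 14.725 = 0.613·A·√(2·(11.61·1000)/1006)·1000
Solving for A: A = (14.725/1000)/(0.613·√(2·(11.61·1000)/1006)) = 0.005 m²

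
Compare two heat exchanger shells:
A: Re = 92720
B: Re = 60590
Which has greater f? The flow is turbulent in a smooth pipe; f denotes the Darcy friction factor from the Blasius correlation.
f(A) = 0.01811, f(B) = 0.02014. Answer: B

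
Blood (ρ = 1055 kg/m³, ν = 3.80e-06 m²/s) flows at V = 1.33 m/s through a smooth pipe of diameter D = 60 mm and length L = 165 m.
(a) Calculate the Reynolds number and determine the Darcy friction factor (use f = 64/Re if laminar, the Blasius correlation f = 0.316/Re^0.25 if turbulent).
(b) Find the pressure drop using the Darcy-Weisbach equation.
(a) Re = V·D/ν = 1.33·0.06/3.80e-06 = 21000 → turbulent (Re > 4000); f = 0.316/Re^0.25 = 0.316/21000^0.25 = 0.02625
(b) Darcy-Weisbach: ΔP = f·(L/D)·½ρV²/1000 = 0.02625·(165/0.060)·½·1055·1.33²/1000 = 67.36 kPa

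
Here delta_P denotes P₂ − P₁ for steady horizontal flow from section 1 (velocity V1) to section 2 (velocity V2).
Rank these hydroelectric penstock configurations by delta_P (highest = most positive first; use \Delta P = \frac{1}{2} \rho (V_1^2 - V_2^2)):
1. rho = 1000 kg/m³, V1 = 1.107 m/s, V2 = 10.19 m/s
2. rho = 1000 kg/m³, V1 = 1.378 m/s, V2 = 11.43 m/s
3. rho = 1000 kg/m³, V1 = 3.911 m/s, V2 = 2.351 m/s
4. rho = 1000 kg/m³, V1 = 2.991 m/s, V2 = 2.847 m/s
Case 1: delta_P = -51.31 kPa
Case 2: delta_P = -64.37 kPa
Case 3: delta_P = 4.884 kPa
Case 4: delta_P = 0.4203 kPa
Ranking (highest first): 3, 4, 1, 2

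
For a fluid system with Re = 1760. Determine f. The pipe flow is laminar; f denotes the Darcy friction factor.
Formula: f = \frac{64}{Re}
f = 64/1760 = 0.03636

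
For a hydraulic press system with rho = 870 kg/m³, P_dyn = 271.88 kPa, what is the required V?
Formula: P_{dyn} = \frac{1}{2} \rho V^2
Substituting knowns: 271.88 = 0.5·870·V²/1000
Solving for V: V = √(2·(271.88·1000)/870) = 25 m/s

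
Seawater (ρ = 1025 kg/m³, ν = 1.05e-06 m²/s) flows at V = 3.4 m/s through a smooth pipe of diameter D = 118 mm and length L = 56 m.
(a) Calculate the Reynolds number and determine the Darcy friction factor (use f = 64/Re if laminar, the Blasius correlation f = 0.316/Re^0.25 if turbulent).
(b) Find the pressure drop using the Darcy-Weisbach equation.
(a) Re = V·D/ν = 3.4·0.118/1.05e-06 = 382100 → turbulent (Re > 4000); f = 0.316/Re^0.25 = 0.316/382100^0.25 = 0.01271 (Blasius is strictly valid for Re ≲ 1e5; used here as the smooth-pipe estimate the problem specifies)
(b) Darcy-Weisbach: ΔP = f·(L/D)·½ρV²/1000 = 0.01271·(56/0.118)·½·1025·3.4²/1000 = 35.74 kPa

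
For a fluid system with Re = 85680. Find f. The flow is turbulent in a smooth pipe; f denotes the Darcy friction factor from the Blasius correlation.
Formula: f = \frac{0.316}{Re^{0.25}}
f = 0.316/85680^0.25 = 0.01847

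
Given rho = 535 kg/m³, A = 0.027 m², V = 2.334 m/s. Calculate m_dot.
Formula: \dot{m} = \rho A V
m_dot = 535·0.027·2.334 = 33.71 kg/s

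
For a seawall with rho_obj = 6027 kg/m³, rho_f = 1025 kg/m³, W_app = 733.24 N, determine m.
Formula: W_{app} = mg\left(1 - \frac{\rho_f}{\rho_{obj}}\right)
Substituting knowns: 733.24 = m·9.81·(1 − 1025/6027)
Solving for m: m = 733.24/(9.81·(1 − 1025/6027)) = 90.06 kg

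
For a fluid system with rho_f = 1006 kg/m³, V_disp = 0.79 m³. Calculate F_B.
Formula: F_B = \rho_f g V_{disp}
F_B = 1006·9.81·0.79 = 7796 N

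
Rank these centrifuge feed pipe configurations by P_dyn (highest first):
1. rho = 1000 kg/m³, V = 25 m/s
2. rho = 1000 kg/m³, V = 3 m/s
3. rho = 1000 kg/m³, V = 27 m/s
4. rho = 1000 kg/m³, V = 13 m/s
Case 1: P_dyn = 312.5 kPa
Case 2: P_dyn = 4.5 kPa
Case 3: P_dyn = 364.5 kPa
Case 4: P_dyn = 84.5 kPa
Ranking (highest first): 3, 1, 4, 2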